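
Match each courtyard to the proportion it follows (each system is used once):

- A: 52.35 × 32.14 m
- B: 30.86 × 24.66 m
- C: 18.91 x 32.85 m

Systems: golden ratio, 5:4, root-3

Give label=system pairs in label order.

A=golden ratio, B=5:4, C=root-3

A = 52.35/32.14 ≈ 1.629 → golden ratio (1.618)
B = 30.86/24.66 ≈ 1.251 → 5:4 (1.250)
C = 32.85/18.91 ≈ 1.737 → root-3 (1.732)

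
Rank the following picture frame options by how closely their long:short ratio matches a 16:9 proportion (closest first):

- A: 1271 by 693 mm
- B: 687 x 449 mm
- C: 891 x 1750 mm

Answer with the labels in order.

A, C, B

Ratios: A = 1271 / 693 ≈ 1.834; B = 687 / 449 ≈ 1.530; C = 1750 / 891 ≈ 1.964.
|Δ from 1.778|: A 0.056; B 0.248; C 0.186.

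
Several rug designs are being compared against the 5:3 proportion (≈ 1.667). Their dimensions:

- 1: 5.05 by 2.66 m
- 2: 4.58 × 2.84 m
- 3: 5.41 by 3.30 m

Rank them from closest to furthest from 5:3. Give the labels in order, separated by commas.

3, 2, 1

Ratios: 1 = 5.05 / 2.66 ≈ 1.898; 2 = 4.58 / 2.84 ≈ 1.613; 3 = 5.41 / 3.30 ≈ 1.639.
|Δ from 1.667|: 1 0.231; 2 0.054; 3 0.028.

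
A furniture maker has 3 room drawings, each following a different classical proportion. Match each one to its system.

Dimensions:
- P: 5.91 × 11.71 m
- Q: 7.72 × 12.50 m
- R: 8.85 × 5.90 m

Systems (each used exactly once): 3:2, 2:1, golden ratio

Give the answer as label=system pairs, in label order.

P = 11.71/5.91 ≈ 1.981 → 2:1 (2.000)
Q = 12.50/7.72 ≈ 1.619 → golden ratio (1.618)
R = 8.85/5.90 ≈ 1.500 → 3:2 (1.500)

P=2:1, Q=golden ratio, R=3:2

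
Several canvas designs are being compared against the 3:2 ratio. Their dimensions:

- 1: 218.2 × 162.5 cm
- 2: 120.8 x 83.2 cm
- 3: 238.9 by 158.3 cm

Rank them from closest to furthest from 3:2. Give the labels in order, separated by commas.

Ratios: 1 = 218.2 / 162.5 ≈ 1.343; 2 = 120.8 / 83.2 ≈ 1.452; 3 = 238.9 / 158.3 ≈ 1.509.
|Δ from 1.500|: 1 0.157; 2 0.048; 3 0.009.

3, 2, 1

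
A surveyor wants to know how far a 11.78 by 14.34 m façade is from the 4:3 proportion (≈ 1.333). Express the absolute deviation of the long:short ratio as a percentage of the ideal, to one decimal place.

Ratio = 14.34 / 11.78 ≈ 1.2173.
Ideal 4:3 ≈ 1.3333. |1.2173 − 1.3333| / 1.3333 ≈ 8.70% → 8.7%.

8.7%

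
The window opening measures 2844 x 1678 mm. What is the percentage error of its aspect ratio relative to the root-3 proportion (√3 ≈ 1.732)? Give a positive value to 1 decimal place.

Ratio = 2844 / 1678 ≈ 1.6949.
Ideal root-3 ≈ 1.7321. |1.6949 − 1.7321| / 1.7321 ≈ 2.15% → 2.1%.

2.1%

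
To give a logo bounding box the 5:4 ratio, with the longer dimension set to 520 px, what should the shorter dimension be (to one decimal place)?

416.0 px

5:4 = 1.25000.
Shorter side = 520 ÷ 1.25000 ≈ 416.000 → 416.0 px.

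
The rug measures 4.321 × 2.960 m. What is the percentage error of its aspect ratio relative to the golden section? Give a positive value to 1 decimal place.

9.8%

Ratio = 4.321 / 2.960 ≈ 1.4598.
Ideal golden ratio ≈ 1.6180. |1.4598 − 1.6180| / 1.6180 ≈ 9.78% → 9.8%.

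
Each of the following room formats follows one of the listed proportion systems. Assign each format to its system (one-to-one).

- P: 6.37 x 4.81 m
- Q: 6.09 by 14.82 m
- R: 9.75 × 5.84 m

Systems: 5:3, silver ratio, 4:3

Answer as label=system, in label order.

P=4:3, Q=silver ratio, R=5:3

Ratios: P ≈ 1.324; Q ≈ 2.433; R ≈ 1.670.
Targets: 5:3 ≈ 1.667; silver ratio ≈ 2.414; 4:3 ≈ 1.333.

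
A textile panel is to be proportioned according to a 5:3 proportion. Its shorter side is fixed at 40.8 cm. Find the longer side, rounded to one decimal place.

68.0 cm

5:3 ≈ 1.66667.
Longer side = 40.8 × 1.66667 ≈ 68.000 → 68.0 cm.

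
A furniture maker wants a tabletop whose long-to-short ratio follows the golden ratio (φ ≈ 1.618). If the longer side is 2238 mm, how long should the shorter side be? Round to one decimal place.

1383.2 mm

golden ratio ≈ 1.61803.
Shorter side = 2238 ÷ 1.61803 ≈ 1383.163 → 1383.2 mm.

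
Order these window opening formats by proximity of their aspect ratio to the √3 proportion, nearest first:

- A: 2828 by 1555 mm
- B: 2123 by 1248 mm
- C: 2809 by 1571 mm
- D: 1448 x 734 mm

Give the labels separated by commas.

B, C, A, D

Ratios: A = 2828 / 1555 ≈ 1.819; B = 2123 / 1248 ≈ 1.701; C = 2809 / 1571 ≈ 1.788; D = 1448 / 734 ≈ 1.973.
|Δ from 1.732|: A 0.087; B 0.031; C 0.056; D 0.241.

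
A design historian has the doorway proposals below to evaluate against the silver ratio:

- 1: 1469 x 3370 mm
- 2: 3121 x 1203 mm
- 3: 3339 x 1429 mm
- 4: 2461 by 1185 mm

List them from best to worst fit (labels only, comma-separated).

3, 1, 2, 4

Ratios: 1 = 3370 / 1469 ≈ 2.294; 2 = 3121 / 1203 ≈ 2.594; 3 = 3339 / 1429 ≈ 2.337; 4 = 2461 / 1185 ≈ 2.077.
|Δ from 2.414|: 1 0.120; 2 0.180; 3 0.077; 4 0.337.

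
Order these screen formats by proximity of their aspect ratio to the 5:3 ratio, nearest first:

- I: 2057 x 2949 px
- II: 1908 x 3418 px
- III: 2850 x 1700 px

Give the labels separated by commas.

III, II, I

I: 2949/2057 ≈ 1.434 → |1.434 − 1.667| = 0.233
II: 3418/1908 ≈ 1.791 → |1.791 − 1.667| = 0.124
III: 2850/1700 ≈ 1.676 → |1.676 − 1.667| = 0.009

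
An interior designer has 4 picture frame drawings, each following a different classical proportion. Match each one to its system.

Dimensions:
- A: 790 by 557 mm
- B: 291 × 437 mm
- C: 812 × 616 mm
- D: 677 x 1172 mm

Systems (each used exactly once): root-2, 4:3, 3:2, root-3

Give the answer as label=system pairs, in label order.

Ratios: A ≈ 1.418; B ≈ 1.502; C ≈ 1.318; D ≈ 1.731.
Targets: root-2 ≈ 1.414; 4:3 ≈ 1.333; 3:2 ≈ 1.500; root-3 ≈ 1.732.

A=root-2, B=3:2, C=4:3, D=root-3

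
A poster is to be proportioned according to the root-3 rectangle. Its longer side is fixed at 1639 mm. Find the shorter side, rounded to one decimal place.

root-3 ≈ 1.73205.
Shorter side = 1639 ÷ 1.73205 ≈ 946.278 → 946.3 mm.

946.3 mm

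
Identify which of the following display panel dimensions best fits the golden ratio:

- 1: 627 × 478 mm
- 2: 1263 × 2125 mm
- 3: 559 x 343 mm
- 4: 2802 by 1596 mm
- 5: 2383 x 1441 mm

Target golden ratio ≈ 1.618.
1: 1.312 (Δ0.306)  2: 1.683 (Δ0.065)  3: 1.630 (Δ0.012)  4: 1.756 (Δ0.138)  5: 1.654 (Δ0.036)

3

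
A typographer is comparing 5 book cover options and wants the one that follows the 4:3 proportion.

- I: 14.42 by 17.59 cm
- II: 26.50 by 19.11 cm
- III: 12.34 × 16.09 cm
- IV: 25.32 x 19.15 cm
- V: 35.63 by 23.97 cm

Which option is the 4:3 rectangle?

Ratios (long/short): I ≈ 1.220; II ≈ 1.387; III ≈ 1.304; IV ≈ 1.322; V ≈ 1.486.
4:3 ≈ 1.333; option IV is nearest (Δ 0.011).

IV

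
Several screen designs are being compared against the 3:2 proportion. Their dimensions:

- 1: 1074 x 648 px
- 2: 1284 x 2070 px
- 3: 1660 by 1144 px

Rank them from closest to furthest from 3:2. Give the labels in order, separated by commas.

1: 1074/648 ≈ 1.657 → |1.657 − 1.500| = 0.157
2: 2070/1284 ≈ 1.612 → |1.612 − 1.500| = 0.112
3: 1660/1144 ≈ 1.451 → |1.451 − 1.500| = 0.049

3, 2, 1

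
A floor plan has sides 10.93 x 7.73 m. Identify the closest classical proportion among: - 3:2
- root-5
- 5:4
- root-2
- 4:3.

root-2

Ratio = 10.93 / 7.73 ≈ 1.414.
Distances: 3:2 1.500 (Δ 0.086); root-5 2.236 (Δ 0.822); 5:4 1.250 (Δ 0.164); root-2 1.414 (Δ 0.000); 4:3 1.333 (Δ 0.081).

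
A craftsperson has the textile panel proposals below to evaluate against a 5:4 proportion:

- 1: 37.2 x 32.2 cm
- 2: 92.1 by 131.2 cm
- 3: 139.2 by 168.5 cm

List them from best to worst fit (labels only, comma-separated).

Ratios: 1 = 37.2 / 32.2 ≈ 1.155; 2 = 131.2 / 92.1 ≈ 1.425; 3 = 168.5 / 139.2 ≈ 1.210.
|Δ from 1.250|: 1 0.095; 2 0.175; 3 0.040.

3, 1, 2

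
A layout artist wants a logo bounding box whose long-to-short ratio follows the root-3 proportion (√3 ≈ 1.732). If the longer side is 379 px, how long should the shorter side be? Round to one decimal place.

218.8 px

root-3 ≈ 1.73205.
Shorter side = 379 ÷ 1.73205 ≈ 218.816 → 218.8 px.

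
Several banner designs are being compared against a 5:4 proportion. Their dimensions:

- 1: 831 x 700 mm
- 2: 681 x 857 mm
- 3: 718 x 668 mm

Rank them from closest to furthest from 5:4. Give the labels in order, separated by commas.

2, 1, 3

1: 831/700 ≈ 1.187 → |1.187 − 1.250| = 0.063
2: 857/681 ≈ 1.258 → |1.258 − 1.250| = 0.008
3: 718/668 ≈ 1.075 → |1.075 − 1.250| = 0.175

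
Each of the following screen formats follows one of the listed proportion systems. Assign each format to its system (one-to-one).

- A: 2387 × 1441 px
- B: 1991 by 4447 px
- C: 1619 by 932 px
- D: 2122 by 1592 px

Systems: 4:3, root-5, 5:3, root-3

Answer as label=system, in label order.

A=5:3, B=root-5, C=root-3, D=4:3

Ratios: A ≈ 1.656; B ≈ 2.234; C ≈ 1.737; D ≈ 1.333.
Targets: 4:3 ≈ 1.333; root-5 ≈ 2.236; 5:3 ≈ 1.667; root-3 ≈ 1.732.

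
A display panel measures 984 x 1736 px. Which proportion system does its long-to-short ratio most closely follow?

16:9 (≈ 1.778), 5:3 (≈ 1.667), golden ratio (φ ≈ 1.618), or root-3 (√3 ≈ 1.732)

16:9

Ratio = 1736 / 984 ≈ 1.764.
Distances: 16:9 1.778 (Δ 0.014); 5:3 1.667 (Δ 0.097); golden ratio 1.618 (Δ 0.146); root-3 1.732 (Δ 0.032).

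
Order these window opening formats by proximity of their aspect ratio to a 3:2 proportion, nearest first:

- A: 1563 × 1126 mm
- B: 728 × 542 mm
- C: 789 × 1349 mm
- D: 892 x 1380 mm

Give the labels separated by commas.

D, A, B, C

A: 1563/1126 ≈ 1.388 → |1.388 − 1.500| = 0.112
B: 728/542 ≈ 1.343 → |1.343 − 1.500| = 0.157
C: 1349/789 ≈ 1.710 → |1.710 − 1.500| = 0.210
D: 1380/892 ≈ 1.547 → |1.547 − 1.500| = 0.047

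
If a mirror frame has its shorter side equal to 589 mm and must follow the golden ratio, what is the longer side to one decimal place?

golden ratio ≈ 1.61803.
Longer side = 589 × 1.61803 ≈ 953.020 → 953.0 mm.

953.0 mm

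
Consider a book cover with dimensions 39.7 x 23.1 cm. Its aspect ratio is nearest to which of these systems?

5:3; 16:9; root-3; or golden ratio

39.7/23.1 ≈ 1.719. Nearest candidates are root-3 (1.732, off by 0.013) and 5:3 (1.667, off by 0.052).

root-3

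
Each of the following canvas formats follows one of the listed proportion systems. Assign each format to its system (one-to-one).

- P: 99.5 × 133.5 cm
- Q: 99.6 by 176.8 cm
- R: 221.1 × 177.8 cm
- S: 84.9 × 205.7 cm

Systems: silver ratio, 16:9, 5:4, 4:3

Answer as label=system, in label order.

P=4:3, Q=16:9, R=5:4, S=silver ratio

P = 133.5/99.5 ≈ 1.342 → 4:3 (1.333)
Q = 176.8/99.6 ≈ 1.775 → 16:9 (1.778)
R = 221.1/177.8 ≈ 1.244 → 5:4 (1.250)
S = 205.7/84.9 ≈ 2.423 → silver ratio (2.414)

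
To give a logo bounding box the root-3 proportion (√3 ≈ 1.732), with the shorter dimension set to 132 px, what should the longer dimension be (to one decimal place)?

root-3 ≈ 1.73205.
Longer side = 132 × 1.73205 ≈ 228.631 → 228.6 px.

228.6 px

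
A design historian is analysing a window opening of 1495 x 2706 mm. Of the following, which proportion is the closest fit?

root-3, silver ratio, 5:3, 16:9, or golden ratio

2706/1495 ≈ 1.810. Nearest candidates are 16:9 (1.778, off by 0.032) and root-3 (1.732, off by 0.078).

16:9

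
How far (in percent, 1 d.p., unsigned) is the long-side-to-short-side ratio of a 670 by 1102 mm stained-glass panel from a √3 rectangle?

Ratio = 1102 / 670 ≈ 1.6448.
Ideal root-3 ≈ 1.7321. |1.6448 − 1.7321| / 1.7321 ≈ 5.04% → 5.0%.

5.0%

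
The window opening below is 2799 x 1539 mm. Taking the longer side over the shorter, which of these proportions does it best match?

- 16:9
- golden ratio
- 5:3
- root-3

2799/1539 ≈ 1.819. Nearest candidates are 16:9 (1.778, off by 0.041) and root-3 (1.732, off by 0.087).

16:9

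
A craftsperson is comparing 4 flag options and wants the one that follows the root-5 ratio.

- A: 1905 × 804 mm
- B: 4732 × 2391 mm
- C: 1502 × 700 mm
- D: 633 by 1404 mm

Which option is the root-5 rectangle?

D

Ratios (long/short): A ≈ 2.369; B ≈ 1.979; C ≈ 2.146; D ≈ 2.218.
root-5 ≈ 2.236; option D is nearest (Δ 0.018).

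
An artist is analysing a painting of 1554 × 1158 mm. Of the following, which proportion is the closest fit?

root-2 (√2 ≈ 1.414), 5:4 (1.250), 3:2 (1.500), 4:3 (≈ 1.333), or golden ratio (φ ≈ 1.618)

4:3

Ratio = 1554 / 1158 ≈ 1.342.
Distances: root-2 1.414 (Δ 0.072); 5:4 1.250 (Δ 0.092); 3:2 1.500 (Δ 0.158); 4:3 1.333 (Δ 0.009); golden ratio 1.618 (Δ 0.276).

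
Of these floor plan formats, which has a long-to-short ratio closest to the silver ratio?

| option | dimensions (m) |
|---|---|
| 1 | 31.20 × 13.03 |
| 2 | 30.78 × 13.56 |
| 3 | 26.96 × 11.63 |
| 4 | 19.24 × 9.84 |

Target silver ratio ≈ 2.414.
1: 2.394 (Δ0.020)  2: 2.270 (Δ0.144)  3: 2.318 (Δ0.096)  4: 1.955 (Δ0.459)

1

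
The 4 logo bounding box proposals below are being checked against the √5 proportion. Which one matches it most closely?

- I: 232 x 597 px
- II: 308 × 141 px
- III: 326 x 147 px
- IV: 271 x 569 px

III

Ratios (long/short): I ≈ 2.573; II ≈ 2.184; III ≈ 2.218; IV ≈ 2.100.
root-5 ≈ 2.236; option III is nearest (Δ 0.018).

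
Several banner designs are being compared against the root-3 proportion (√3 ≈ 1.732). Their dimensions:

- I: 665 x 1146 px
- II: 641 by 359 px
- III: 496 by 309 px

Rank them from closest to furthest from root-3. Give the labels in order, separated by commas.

I: 1146/665 ≈ 1.723 → |1.723 − 1.732| = 0.009
II: 641/359 ≈ 1.786 → |1.786 − 1.732| = 0.054
III: 496/309 ≈ 1.605 → |1.605 − 1.732| = 0.127

I, II, III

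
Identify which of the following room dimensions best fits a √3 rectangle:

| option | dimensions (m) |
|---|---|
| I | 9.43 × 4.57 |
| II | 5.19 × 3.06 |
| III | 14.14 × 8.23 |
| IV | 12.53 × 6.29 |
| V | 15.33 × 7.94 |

Ratios (long/short): I ≈ 2.063; II ≈ 1.696; III ≈ 1.718; IV ≈ 1.992; V ≈ 1.931.
root-3 ≈ 1.732; option III is nearest (Δ 0.014).

III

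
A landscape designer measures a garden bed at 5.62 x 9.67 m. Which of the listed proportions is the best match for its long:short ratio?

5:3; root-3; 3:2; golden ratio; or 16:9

root-3

9.67/5.62 ≈ 1.721. Nearest candidates are root-3 (1.732, off by 0.011) and 5:3 (1.667, off by 0.054).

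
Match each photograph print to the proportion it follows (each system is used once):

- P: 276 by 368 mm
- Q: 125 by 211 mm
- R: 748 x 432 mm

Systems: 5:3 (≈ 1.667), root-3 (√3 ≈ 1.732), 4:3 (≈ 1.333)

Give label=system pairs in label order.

P=4:3, Q=5:3, R=root-3

Ratios: P ≈ 1.333; Q ≈ 1.688; R ≈ 1.731.
Targets: 5:3 ≈ 1.667; root-3 ≈ 1.732; 4:3 ≈ 1.333.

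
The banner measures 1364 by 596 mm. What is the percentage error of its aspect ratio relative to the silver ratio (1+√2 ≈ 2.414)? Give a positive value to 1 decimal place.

5.2%

Ratio = 1364 / 596 ≈ 2.2886.
Ideal silver ratio ≈ 2.4142. |2.2886 − 2.4142| / 2.4142 ≈ 5.20% → 5.2%.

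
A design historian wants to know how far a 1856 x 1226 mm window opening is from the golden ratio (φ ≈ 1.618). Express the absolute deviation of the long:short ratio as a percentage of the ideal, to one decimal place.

6.4%

Ratio = 1856 / 1226 ≈ 1.5139.
Ideal golden ratio ≈ 1.6180. |1.5139 − 1.6180| / 1.6180 ≈ 6.43% → 6.4%.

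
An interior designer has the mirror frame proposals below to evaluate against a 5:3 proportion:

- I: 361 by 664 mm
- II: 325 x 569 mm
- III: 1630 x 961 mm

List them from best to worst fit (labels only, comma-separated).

I: 664/361 ≈ 1.839 → |1.839 − 1.667| = 0.172
II: 569/325 ≈ 1.751 → |1.751 − 1.667| = 0.084
III: 1630/961 ≈ 1.696 → |1.696 − 1.667| = 0.029

III, II, I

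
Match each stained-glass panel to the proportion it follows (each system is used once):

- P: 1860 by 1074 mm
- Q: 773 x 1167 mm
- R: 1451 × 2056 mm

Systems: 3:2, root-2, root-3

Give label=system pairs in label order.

Ratios: P ≈ 1.732; Q ≈ 1.510; R ≈ 1.417.
Targets: 3:2 ≈ 1.500; root-2 ≈ 1.414; root-3 ≈ 1.732.

P=root-3, Q=3:2, R=root-2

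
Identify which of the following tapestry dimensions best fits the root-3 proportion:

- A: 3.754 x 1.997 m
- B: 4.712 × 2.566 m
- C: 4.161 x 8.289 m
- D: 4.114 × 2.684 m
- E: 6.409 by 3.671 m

Ratios (long/short): A ≈ 1.880; B ≈ 1.836; C ≈ 1.992; D ≈ 1.533; E ≈ 1.746.
root-3 ≈ 1.732; option E is nearest (Δ 0.014).

E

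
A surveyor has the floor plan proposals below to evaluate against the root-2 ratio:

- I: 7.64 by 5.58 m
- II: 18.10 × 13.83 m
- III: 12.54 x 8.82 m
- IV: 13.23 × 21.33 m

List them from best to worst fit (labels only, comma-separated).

I: 7.64/5.58 ≈ 1.369 → |1.369 − 1.414| = 0.045
II: 18.10/13.83 ≈ 1.309 → |1.309 − 1.414| = 0.105
III: 12.54/8.82 ≈ 1.422 → |1.422 − 1.414| = 0.008
IV: 21.33/13.23 ≈ 1.612 → |1.612 − 1.414| = 0.198

III, I, II, IV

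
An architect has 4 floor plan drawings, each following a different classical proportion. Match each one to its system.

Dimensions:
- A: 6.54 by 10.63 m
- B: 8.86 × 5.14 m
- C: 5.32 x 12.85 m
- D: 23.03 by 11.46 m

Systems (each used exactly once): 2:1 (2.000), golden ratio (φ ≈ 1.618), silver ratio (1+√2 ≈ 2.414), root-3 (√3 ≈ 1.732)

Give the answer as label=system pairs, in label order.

A=golden ratio, B=root-3, C=silver ratio, D=2:1

A = 10.63/6.54 ≈ 1.625 → golden ratio (1.618)
B = 8.86/5.14 ≈ 1.724 → root-3 (1.732)
C = 12.85/5.32 ≈ 2.415 → silver ratio (2.414)
D = 23.03/11.46 ≈ 2.010 → 2:1 (2.000)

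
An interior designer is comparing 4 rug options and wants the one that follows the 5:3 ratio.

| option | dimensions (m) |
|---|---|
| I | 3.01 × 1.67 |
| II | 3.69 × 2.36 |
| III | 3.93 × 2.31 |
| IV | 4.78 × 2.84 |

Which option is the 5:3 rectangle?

IV

Target 5:3 ≈ 1.667.
I: 1.802 (Δ0.135)  II: 1.564 (Δ0.103)  III: 1.701 (Δ0.034)  IV: 1.683 (Δ0.016)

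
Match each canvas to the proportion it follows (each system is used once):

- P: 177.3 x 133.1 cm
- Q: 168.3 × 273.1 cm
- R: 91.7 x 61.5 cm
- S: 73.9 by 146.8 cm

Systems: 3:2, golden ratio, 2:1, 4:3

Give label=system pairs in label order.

P=4:3, Q=golden ratio, R=3:2, S=2:1

P = 177.3/133.1 ≈ 1.332 → 4:3 (1.333)
Q = 273.1/168.3 ≈ 1.623 → golden ratio (1.618)
R = 91.7/61.5 ≈ 1.491 → 3:2 (1.500)
S = 146.8/73.9 ≈ 1.986 → 2:1 (2.000)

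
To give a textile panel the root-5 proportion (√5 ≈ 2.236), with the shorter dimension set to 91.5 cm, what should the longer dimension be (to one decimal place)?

204.6 cm

root-5 ≈ 2.23607.
Longer side = 91.5 × 2.23607 ≈ 204.600 → 204.6 cm.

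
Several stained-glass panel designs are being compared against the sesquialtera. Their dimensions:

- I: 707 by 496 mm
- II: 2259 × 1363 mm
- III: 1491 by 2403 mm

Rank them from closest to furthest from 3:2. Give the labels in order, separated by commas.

I, III, II

Ratios: I = 707 / 496 ≈ 1.425; II = 2259 / 1363 ≈ 1.657; III = 2403 / 1491 ≈ 1.612.
|Δ from 1.500|: I 0.075; II 0.157; III 0.112.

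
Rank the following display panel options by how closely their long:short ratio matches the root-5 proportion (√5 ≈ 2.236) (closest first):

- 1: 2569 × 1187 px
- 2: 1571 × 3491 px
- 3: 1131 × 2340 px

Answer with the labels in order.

1: 2569/1187 ≈ 2.164 → |2.164 − 2.236| = 0.072
2: 3491/1571 ≈ 2.222 → |2.222 − 2.236| = 0.014
3: 2340/1131 ≈ 2.069 → |2.069 − 2.236| = 0.167

2, 1, 3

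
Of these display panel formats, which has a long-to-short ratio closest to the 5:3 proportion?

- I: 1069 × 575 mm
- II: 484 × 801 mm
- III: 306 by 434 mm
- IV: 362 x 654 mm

Ratios (long/short): I ≈ 1.859; II ≈ 1.655; III ≈ 1.418; IV ≈ 1.807.
5:3 ≈ 1.667; option II is nearest (Δ 0.012).

II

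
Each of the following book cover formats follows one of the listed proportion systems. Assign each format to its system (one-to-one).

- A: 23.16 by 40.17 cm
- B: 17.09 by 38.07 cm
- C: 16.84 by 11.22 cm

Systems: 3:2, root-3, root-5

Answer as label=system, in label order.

Ratios: A ≈ 1.734; B ≈ 2.228; C ≈ 1.501.
Targets: 3:2 ≈ 1.500; root-3 ≈ 1.732; root-5 ≈ 2.236.

A=root-3, B=root-5, C=3:2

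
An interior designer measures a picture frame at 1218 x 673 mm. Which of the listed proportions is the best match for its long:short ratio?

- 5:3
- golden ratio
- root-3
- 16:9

16:9

1218/673 ≈ 1.810. Nearest candidates are 16:9 (1.778, off by 0.032) and root-3 (1.732, off by 0.078).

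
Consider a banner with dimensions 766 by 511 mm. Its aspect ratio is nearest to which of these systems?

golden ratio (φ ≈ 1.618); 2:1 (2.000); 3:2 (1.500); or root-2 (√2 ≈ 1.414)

Ratio = 766 / 511 ≈ 1.499.
Distances: golden ratio 1.618 (Δ 0.119); 2:1 2.000 (Δ 0.501); 3:2 1.500 (Δ 0.001); root-2 1.414 (Δ 0.085).

3:2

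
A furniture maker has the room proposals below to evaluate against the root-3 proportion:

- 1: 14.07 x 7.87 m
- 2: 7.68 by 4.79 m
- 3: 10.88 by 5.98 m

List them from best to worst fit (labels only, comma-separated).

1, 3, 2

Ratios: 1 = 14.07 / 7.87 ≈ 1.788; 2 = 7.68 / 4.79 ≈ 1.603; 3 = 10.88 / 5.98 ≈ 1.819.
|Δ from 1.732|: 1 0.056; 2 0.129; 3 0.087.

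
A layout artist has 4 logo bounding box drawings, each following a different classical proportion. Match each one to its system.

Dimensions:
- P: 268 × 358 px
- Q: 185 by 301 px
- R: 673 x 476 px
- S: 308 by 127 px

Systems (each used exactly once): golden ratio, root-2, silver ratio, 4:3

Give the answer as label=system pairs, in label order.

P = 358/268 ≈ 1.336 → 4:3 (1.333)
Q = 301/185 ≈ 1.627 → golden ratio (1.618)
R = 673/476 ≈ 1.414 → root-2 (1.414)
S = 308/127 ≈ 2.425 → silver ratio (2.414)

P=4:3, Q=golden ratio, R=root-2, S=silver ratio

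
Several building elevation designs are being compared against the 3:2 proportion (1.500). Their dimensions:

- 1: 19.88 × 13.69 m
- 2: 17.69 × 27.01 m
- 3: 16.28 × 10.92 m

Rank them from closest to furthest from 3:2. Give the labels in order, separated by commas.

3, 2, 1

Ratios: 1 = 19.88 / 13.69 ≈ 1.452; 2 = 27.01 / 17.69 ≈ 1.527; 3 = 16.28 / 10.92 ≈ 1.491.
|Δ from 1.500|: 1 0.048; 2 0.027; 3 0.009.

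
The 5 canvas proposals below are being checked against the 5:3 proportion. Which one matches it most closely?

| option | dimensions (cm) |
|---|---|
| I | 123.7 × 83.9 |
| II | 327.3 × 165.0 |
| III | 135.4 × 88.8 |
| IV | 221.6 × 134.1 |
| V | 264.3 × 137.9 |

Ratios (long/short): I ≈ 1.474; II ≈ 1.984; III ≈ 1.525; IV ≈ 1.652; V ≈ 1.917.
5:3 ≈ 1.667; option IV is nearest (Δ 0.015).

IV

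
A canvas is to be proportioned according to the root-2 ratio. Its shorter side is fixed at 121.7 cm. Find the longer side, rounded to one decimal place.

172.1 cm

root-2 ≈ 1.41421.
Longer side = 121.7 × 1.41421 ≈ 172.109 → 172.1 cm.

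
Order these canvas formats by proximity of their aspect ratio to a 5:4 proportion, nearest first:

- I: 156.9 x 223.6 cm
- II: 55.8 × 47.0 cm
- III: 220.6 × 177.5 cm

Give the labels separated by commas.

I: 223.6/156.9 ≈ 1.425 → |1.425 − 1.250| = 0.175
II: 55.8/47.0 ≈ 1.187 → |1.187 − 1.250| = 0.063
III: 220.6/177.5 ≈ 1.243 → |1.243 − 1.250| = 0.007

III, II, I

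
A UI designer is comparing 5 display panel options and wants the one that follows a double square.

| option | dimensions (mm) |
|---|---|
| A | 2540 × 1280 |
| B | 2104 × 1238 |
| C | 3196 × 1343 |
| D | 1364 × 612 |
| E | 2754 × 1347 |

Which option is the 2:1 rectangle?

A

Ratios (long/short): A ≈ 1.984; B ≈ 1.700; C ≈ 2.380; D ≈ 2.229; E ≈ 2.045.
2:1 ≈ 2.000; option A is nearest (Δ 0.016).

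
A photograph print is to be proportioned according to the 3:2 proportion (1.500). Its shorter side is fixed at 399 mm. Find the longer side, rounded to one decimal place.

598.5 mm

3:2 = 1.50000.
Longer side = 399 × 1.50000 ≈ 598.500 → 598.5 mm.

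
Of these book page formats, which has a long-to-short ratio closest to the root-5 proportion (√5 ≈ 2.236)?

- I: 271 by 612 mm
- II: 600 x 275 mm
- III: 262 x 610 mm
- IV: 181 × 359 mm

Ratios (long/short): I ≈ 2.258; II ≈ 2.182; III ≈ 2.328; IV ≈ 1.983.
root-5 ≈ 2.236; option I is nearest (Δ 0.022).

I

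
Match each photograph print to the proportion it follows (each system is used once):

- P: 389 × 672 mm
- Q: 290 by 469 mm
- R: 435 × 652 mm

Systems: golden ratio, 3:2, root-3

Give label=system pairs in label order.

P=root-3, Q=golden ratio, R=3:2

Ratios: P ≈ 1.728; Q ≈ 1.617; R ≈ 1.499.
Targets: golden ratio ≈ 1.618; 3:2 ≈ 1.500; root-3 ≈ 1.732.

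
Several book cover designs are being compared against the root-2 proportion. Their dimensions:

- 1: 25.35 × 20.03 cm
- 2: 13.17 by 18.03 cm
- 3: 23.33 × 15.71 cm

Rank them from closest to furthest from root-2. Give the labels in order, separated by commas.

2, 3, 1

Ratios: 1 = 25.35 / 20.03 ≈ 1.266; 2 = 18.03 / 13.17 ≈ 1.369; 3 = 23.33 / 15.71 ≈ 1.485.
|Δ from 1.414|: 1 0.148; 2 0.045; 3 0.071.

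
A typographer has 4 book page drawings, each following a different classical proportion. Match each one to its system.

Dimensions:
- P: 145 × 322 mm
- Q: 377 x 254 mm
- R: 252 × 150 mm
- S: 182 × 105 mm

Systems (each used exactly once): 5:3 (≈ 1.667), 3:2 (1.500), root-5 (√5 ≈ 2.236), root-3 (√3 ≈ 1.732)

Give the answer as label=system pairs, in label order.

P=root-5, Q=3:2, R=5:3, S=root-3

Ratios: P ≈ 2.221; Q ≈ 1.484; R ≈ 1.680; S ≈ 1.733.
Targets: 5:3 ≈ 1.667; 3:2 ≈ 1.500; root-5 ≈ 2.236; root-3 ≈ 1.732.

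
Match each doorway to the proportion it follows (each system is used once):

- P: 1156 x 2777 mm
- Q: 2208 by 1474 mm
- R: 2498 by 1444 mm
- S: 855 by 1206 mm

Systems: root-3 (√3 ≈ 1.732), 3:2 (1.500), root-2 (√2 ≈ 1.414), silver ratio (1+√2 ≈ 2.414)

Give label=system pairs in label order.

P=silver ratio, Q=3:2, R=root-3, S=root-2

Ratios: P ≈ 2.402; Q ≈ 1.498; R ≈ 1.730; S ≈ 1.411.
Targets: root-3 ≈ 1.732; 3:2 ≈ 1.500; root-2 ≈ 1.414; silver ratio ≈ 2.414.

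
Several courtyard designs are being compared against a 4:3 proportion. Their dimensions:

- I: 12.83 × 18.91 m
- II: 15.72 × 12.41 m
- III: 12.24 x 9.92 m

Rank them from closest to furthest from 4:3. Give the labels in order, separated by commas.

Ratios: I = 18.91 / 12.83 ≈ 1.474; II = 15.72 / 12.41 ≈ 1.267; III = 12.24 / 9.92 ≈ 1.234.
|Δ from 1.333|: I 0.141; II 0.066; III 0.099.

II, III, I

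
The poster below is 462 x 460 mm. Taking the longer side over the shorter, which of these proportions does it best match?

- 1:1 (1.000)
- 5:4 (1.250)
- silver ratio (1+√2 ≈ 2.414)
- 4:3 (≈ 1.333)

462/460 ≈ 1.004. Nearest candidates are 1:1 (1.000, off by 0.004) and 5:4 (1.250, off by 0.246).

1:1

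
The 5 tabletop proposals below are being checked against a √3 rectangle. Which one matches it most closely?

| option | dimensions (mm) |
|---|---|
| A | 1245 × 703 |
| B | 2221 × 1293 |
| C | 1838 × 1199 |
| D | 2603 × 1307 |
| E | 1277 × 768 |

Ratios (long/short): A ≈ 1.771; B ≈ 1.718; C ≈ 1.533; D ≈ 1.992; E ≈ 1.663.
root-3 ≈ 1.732; option B is nearest (Δ 0.014).

B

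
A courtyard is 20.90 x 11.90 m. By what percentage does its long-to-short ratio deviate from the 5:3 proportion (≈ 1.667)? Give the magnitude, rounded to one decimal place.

Ratio = 20.90 / 11.90 ≈ 1.7563.
Ideal 5:3 ≈ 1.6667. |1.7563 − 1.6667| / 1.6667 ≈ 5.38% → 5.4%.

5.4%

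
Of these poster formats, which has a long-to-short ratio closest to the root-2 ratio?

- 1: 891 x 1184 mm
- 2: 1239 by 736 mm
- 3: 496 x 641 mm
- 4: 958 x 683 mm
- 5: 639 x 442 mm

Ratios (long/short): 1 ≈ 1.329; 2 ≈ 1.683; 3 ≈ 1.292; 4 ≈ 1.403; 5 ≈ 1.446.
root-2 ≈ 1.414; option 4 is nearest (Δ 0.011).

4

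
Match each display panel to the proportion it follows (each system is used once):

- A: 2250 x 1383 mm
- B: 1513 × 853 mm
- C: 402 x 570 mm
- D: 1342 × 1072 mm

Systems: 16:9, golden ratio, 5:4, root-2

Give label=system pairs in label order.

A=golden ratio, B=16:9, C=root-2, D=5:4

A = 2250/1383 ≈ 1.627 → golden ratio (1.618)
B = 1513/853 ≈ 1.774 → 16:9 (1.778)
C = 570/402 ≈ 1.418 → root-2 (1.414)
D = 1342/1072 ≈ 1.252 → 5:4 (1.250)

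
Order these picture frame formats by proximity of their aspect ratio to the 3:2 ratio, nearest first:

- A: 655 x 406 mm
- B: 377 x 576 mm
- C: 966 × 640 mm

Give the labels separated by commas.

C, B, A

A: 655/406 ≈ 1.613 → |1.613 − 1.500| = 0.113
B: 576/377 ≈ 1.528 → |1.528 − 1.500| = 0.028
C: 966/640 ≈ 1.509 → |1.509 − 1.500| = 0.009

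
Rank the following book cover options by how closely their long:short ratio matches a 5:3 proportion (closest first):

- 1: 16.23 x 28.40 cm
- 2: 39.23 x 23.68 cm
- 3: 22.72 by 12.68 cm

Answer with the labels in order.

1: 28.40/16.23 ≈ 1.750 → |1.750 − 1.667| = 0.083
2: 39.23/23.68 ≈ 1.657 → |1.657 − 1.667| = 0.010
3: 22.72/12.68 ≈ 1.792 → |1.792 − 1.667| = 0.125

2, 1, 3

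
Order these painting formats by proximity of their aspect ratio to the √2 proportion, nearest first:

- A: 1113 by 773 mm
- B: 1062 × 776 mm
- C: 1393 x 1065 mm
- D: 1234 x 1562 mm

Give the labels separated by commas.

A, B, C, D

A: 1113/773 ≈ 1.440 → |1.440 − 1.414| = 0.026
B: 1062/776 ≈ 1.369 → |1.369 − 1.414| = 0.045
C: 1393/1065 ≈ 1.308 → |1.308 − 1.414| = 0.106
D: 1562/1234 ≈ 1.266 → |1.266 − 1.414| = 0.148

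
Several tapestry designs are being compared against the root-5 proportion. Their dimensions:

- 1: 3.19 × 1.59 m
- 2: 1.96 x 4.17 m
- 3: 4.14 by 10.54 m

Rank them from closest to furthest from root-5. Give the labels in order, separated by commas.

Ratios: 1 = 3.19 / 1.59 ≈ 2.006; 2 = 4.17 / 1.96 ≈ 2.128; 3 = 10.54 / 4.14 ≈ 2.546.
|Δ from 2.236|: 1 0.230; 2 0.108; 3 0.310.

2, 1, 3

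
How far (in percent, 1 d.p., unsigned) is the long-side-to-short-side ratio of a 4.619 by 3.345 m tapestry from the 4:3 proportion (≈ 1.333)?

Ratio = 4.619 / 3.345 ≈ 1.3809.
Ideal 4:3 ≈ 1.3333. |1.3809 − 1.3333| / 1.3333 ≈ 3.57% → 3.6%.

3.6%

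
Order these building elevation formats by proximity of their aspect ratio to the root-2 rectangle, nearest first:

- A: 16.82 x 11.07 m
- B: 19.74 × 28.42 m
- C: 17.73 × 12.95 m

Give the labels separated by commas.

B, C, A

Ratios: A = 16.82 / 11.07 ≈ 1.519; B = 28.42 / 19.74 ≈ 1.440; C = 17.73 / 12.95 ≈ 1.369.
|Δ from 1.414|: A 0.105; B 0.026; C 0.045.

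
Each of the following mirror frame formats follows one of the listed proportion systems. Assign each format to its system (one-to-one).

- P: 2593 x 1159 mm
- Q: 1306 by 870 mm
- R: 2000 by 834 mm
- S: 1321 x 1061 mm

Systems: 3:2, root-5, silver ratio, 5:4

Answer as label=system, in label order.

P=root-5, Q=3:2, R=silver ratio, S=5:4

Ratios: P ≈ 2.237; Q ≈ 1.501; R ≈ 2.398; S ≈ 1.245.
Targets: 3:2 ≈ 1.500; root-5 ≈ 2.236; silver ratio ≈ 2.414; 5:4 ≈ 1.250.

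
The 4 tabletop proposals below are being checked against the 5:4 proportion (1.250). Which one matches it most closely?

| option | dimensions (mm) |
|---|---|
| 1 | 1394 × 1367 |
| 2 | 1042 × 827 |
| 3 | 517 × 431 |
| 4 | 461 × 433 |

Ratios (long/short): 1 ≈ 1.020; 2 ≈ 1.260; 3 ≈ 1.200; 4 ≈ 1.065.
5:4 ≈ 1.250; option 2 is nearest (Δ 0.010).

2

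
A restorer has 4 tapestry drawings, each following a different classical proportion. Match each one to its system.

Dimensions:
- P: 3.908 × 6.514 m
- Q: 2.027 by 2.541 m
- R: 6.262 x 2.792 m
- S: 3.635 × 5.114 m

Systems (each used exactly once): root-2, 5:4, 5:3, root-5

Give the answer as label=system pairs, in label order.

P=5:3, Q=5:4, R=root-5, S=root-2

Ratios: P ≈ 1.667; Q ≈ 1.254; R ≈ 2.243; S ≈ 1.407.
Targets: root-2 ≈ 1.414; 5:4 ≈ 1.250; 5:3 ≈ 1.667; root-5 ≈ 2.236.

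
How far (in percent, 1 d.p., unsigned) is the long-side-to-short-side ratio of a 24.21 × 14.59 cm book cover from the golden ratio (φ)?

2.6%

Ratio = 24.21 / 14.59 ≈ 1.6594.
Ideal golden ratio ≈ 1.6180. |1.6594 − 1.6180| / 1.6180 ≈ 2.56% → 2.6%.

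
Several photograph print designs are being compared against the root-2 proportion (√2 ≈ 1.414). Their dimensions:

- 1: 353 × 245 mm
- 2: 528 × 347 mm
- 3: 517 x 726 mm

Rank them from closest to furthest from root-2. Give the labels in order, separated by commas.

Ratios: 1 = 353 / 245 ≈ 1.441; 2 = 528 / 347 ≈ 1.522; 3 = 726 / 517 ≈ 1.404.
|Δ from 1.414|: 1 0.027; 2 0.108; 3 0.010.

3, 1, 2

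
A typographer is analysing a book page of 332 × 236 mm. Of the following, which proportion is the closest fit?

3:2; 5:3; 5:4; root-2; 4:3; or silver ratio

root-2

Ratio = 332 / 236 ≈ 1.407.
Distances: 3:2 1.500 (Δ 0.093); 5:3 1.667 (Δ 0.260); 5:4 1.250 (Δ 0.157); root-2 1.414 (Δ 0.007); 4:3 1.333 (Δ 0.074); silver ratio 2.414 (Δ 1.007).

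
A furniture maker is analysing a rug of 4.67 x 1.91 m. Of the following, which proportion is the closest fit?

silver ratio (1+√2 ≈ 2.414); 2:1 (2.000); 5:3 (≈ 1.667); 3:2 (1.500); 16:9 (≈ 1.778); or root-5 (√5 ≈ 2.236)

4.67/1.91 ≈ 2.445. Nearest candidates are silver ratio (2.414, off by 0.031) and root-5 (2.236, off by 0.209).

silver ratio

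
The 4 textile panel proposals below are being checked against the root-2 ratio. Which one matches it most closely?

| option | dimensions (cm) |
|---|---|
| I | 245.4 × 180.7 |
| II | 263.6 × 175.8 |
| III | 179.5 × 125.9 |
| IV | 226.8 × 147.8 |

III

Target root-2 ≈ 1.414.
I: 1.358 (Δ0.056)  II: 1.499 (Δ0.085)  III: 1.426 (Δ0.012)  IV: 1.535 (Δ0.121)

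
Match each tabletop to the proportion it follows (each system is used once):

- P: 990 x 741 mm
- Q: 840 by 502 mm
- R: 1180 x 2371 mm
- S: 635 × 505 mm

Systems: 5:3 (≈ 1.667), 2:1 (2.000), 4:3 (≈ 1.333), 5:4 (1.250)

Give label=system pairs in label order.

P = 990/741 ≈ 1.336 → 4:3 (1.333)
Q = 840/502 ≈ 1.673 → 5:3 (1.667)
R = 2371/1180 ≈ 2.009 → 2:1 (2.000)
S = 635/505 ≈ 1.257 → 5:4 (1.250)

P=4:3, Q=5:3, R=2:1, S=5:4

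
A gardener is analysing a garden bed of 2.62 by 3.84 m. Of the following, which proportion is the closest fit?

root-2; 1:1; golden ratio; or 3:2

3.84/2.62 ≈ 1.466. Nearest candidates are 3:2 (1.500, off by 0.034) and root-2 (1.414, off by 0.052).

3:2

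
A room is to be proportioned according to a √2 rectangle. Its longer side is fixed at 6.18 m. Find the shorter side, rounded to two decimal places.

root-2 ≈ 1.41421.
Shorter side = 6.18 ÷ 1.41421 ≈ 4.3699 → 4.37 m.

4.37 m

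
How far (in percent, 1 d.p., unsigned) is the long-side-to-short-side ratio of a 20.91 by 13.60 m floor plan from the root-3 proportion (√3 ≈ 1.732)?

Ratio = 20.91 / 13.60 ≈ 1.5375.
Ideal root-3 ≈ 1.7321. |1.5375 − 1.7321| / 1.7321 ≈ 11.23% → 11.2%.

11.2%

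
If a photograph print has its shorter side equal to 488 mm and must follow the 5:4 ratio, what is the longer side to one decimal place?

610.0 mm

5:4 = 1.25000.
Longer side = 488 × 1.25000 ≈ 610.000 → 610.0 mm.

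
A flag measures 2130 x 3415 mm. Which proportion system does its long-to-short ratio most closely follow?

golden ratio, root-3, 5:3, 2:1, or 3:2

Ratio = 3415 / 2130 ≈ 1.603.
Distances: golden ratio 1.618 (Δ 0.015); root-3 1.732 (Δ 0.129); 5:3 1.667 (Δ 0.064); 2:1 2.000 (Δ 0.397); 3:2 1.500 (Δ 0.103).

golden ratio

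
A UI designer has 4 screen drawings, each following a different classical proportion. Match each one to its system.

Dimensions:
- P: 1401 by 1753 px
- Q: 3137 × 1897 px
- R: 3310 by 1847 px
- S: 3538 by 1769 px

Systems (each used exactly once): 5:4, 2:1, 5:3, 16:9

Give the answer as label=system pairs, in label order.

P=5:4, Q=5:3, R=16:9, S=2:1

P = 1753/1401 ≈ 1.251 → 5:4 (1.250)
Q = 3137/1897 ≈ 1.654 → 5:3 (1.667)
R = 3310/1847 ≈ 1.792 → 16:9 (1.778)
S = 3538/1769 ≈ 2.000 → 2:1 (2.000)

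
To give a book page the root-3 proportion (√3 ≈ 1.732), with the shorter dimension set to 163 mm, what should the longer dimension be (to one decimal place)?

282.3 mm

root-3 ≈ 1.73205.
Longer side = 163 × 1.73205 ≈ 282.324 → 282.3 mm.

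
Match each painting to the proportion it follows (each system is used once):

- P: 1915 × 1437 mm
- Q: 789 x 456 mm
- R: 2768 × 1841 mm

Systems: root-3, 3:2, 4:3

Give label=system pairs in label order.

P = 1915/1437 ≈ 1.333 → 4:3 (1.333)
Q = 789/456 ≈ 1.730 → root-3 (1.732)
R = 2768/1841 ≈ 1.504 → 3:2 (1.500)

P=4:3, Q=root-3, R=3:2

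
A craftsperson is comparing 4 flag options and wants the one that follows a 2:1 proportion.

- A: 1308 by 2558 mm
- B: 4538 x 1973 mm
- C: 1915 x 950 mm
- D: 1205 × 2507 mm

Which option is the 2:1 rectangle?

Ratios (long/short): A ≈ 1.956; B ≈ 2.300; C ≈ 2.016; D ≈ 2.080.
2:1 ≈ 2.000; option C is nearest (Δ 0.016).

C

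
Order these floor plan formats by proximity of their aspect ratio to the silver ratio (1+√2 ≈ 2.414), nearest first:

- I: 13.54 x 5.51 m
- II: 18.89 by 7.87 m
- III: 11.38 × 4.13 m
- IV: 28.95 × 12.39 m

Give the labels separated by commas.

I: 13.54/5.51 ≈ 2.457 → |2.457 − 2.414| = 0.043
II: 18.89/7.87 ≈ 2.400 → |2.400 − 2.414| = 0.014
III: 11.38/4.13 ≈ 2.755 → |2.755 − 2.414| = 0.341
IV: 28.95/12.39 ≈ 2.337 → |2.337 − 2.414| = 0.077

II, I, IV, III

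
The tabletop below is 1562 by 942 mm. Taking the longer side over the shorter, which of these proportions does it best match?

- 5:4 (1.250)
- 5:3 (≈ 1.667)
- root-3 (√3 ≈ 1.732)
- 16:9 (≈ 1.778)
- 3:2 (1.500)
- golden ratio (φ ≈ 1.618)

5:3

1562/942 ≈ 1.658. Nearest candidates are 5:3 (1.667, off by 0.009) and golden ratio (1.618, off by 0.040).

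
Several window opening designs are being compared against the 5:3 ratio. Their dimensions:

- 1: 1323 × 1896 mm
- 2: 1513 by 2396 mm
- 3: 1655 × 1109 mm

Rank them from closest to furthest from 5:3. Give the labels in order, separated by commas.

Ratios: 1 = 1896 / 1323 ≈ 1.433; 2 = 2396 / 1513 ≈ 1.584; 3 = 1655 / 1109 ≈ 1.492.
|Δ from 1.667|: 1 0.234; 2 0.083; 3 0.175.

2, 3, 1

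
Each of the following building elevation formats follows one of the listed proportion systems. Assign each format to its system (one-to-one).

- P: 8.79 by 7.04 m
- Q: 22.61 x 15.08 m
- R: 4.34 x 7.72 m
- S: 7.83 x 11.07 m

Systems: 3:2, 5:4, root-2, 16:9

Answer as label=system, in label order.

P=5:4, Q=3:2, R=16:9, S=root-2

P = 8.79/7.04 ≈ 1.249 → 5:4 (1.250)
Q = 22.61/15.08 ≈ 1.499 → 3:2 (1.500)
R = 7.72/4.34 ≈ 1.779 → 16:9 (1.778)
S = 11.07/7.83 ≈ 1.414 → root-2 (1.414)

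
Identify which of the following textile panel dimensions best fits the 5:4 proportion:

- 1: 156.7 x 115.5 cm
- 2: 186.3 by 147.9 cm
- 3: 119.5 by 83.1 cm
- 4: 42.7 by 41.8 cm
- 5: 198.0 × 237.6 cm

Target 5:4 ≈ 1.250.
1: 1.357 (Δ0.107)  2: 1.260 (Δ0.010)  3: 1.438 (Δ0.188)  4: 1.022 (Δ0.228)  5: 1.200 (Δ0.050)

2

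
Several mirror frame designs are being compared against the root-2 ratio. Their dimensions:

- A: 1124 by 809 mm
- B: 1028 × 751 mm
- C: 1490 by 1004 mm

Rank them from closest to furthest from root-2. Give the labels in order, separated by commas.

Ratios: A = 1124 / 809 ≈ 1.389; B = 1028 / 751 ≈ 1.369; C = 1490 / 1004 ≈ 1.484.
|Δ from 1.414|: A 0.025; B 0.045; C 0.070.

A, B, C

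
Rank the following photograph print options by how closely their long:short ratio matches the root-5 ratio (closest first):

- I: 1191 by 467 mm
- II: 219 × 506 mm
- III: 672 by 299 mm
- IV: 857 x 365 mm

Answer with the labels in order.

Ratios: I = 1191 / 467 ≈ 2.550; II = 506 / 219 ≈ 2.311; III = 672 / 299 ≈ 2.247; IV = 857 / 365 ≈ 2.348.
|Δ from 2.236|: I 0.314; II 0.075; III 0.011; IV 0.112.

III, II, IV, I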